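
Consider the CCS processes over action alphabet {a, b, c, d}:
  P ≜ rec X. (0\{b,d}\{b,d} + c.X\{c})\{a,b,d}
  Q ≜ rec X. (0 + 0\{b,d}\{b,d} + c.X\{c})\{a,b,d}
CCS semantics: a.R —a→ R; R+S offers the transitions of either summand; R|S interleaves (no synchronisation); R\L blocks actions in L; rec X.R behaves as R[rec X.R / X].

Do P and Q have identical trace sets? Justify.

YES

P's transition system — 2 states:
  u0 = rec X. (0\{b,d}\{b,d} + c.X\{c})\{a,b,d} :: -c-> u1
  u1 = (rec X. (0\{b,d}\{b,d} + c.X\{c})\{a,b,d})\{c}\{a,b,d} :: stopped
Q's transition system — 2 states:
  v0 = rec X. (0 + 0\{b,d}\{b,d} + c.X\{c})\{a,b,d} :: -c-> v1
  v1 = (rec X. (0 + 0\{b,d}\{b,d} + c.X\{c})\{a,b,d})\{c}\{a,b,d} :: stopped
Partition-refinement fixed point:
  B0 = {u0, v0}
  B1 = {u1, v1}
u0 ∈ B0, v0 ∈ B0 → same block
Bisimilar ⇒ trace-equivalent.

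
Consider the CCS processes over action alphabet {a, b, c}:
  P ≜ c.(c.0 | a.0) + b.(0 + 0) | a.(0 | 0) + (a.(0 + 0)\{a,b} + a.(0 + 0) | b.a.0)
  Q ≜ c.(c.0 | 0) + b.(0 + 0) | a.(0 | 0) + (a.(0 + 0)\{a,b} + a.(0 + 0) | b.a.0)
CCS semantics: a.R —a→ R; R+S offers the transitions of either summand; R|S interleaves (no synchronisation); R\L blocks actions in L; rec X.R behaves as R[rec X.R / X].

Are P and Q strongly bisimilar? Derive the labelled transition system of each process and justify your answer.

P ≁ Q

P's transition system — 14 states:
  p0 = c.(c.0 | a.0) + b.(0 + 0) | a.(0 | 0) + (a.(0 + 0)\{a,b} + a.(0 + 0) | b.a.0) | —a→ p1, —a→ p2, —a→ p3, —b→ p4, —b→ p5, —c→ p6
  p1 = (0 + 0) | b.a.0 | —b→ p7
  p2 = (0 + 0)\{a,b} | (no moves)
  p3 = b.(0 + 0) | (0 | 0) | —b→ p8
  p4 = (0 + 0) | a.(0 | 0) | —a→ p8
  p5 = a.(0 + 0) | a.0 | —a→ p7, —a→ p9
  p6 = c.0 | a.0 | —a→ p10, —c→ p11
  p7 = (0 + 0) | a.0 | —a→ p12
  p8 = (0 + 0) | (0 | 0) | (no moves)
  p9 = a.(0 + 0) | 0 | —a→ p12
  p10 = c.0 | 0 | —c→ p13
  p11 = 0 | a.0 | —a→ p13
  p12 = (0 + 0) | 0 | (no moves)
  p13 = 0 | 0 | (no moves)
Q's transition system — 12 states:
  q0 = c.(c.0 | 0) + b.(0 + 0) | a.(0 | 0) + (a.(0 + 0)\{a,b} + a.(0 + 0) | b.a.0) | —a→ q1, —a→ q2, —a→ q3, —b→ q4, —b→ q5, —c→ q6
  q1 = (0 + 0) | b.a.0 | —b→ q7
  q2 = (0 + 0)\{a,b} | (no moves)
  q3 = b.(0 + 0) | (0 | 0) | —b→ q8
  q4 = (0 + 0) | a.(0 | 0) | —a→ q8
  q5 = a.(0 + 0) | a.0 | —a→ q7, —a→ q9
  q6 = c.0 | 0 | —c→ q10
  q7 = (0 + 0) | a.0 | —a→ q11
  q8 = (0 + 0) | (0 | 0) | (no moves)
  q9 = a.(0 + 0) | 0 | —a→ q11
  q10 = 0 | 0 | (no moves)
  q11 = (0 + 0) | 0 | (no moves)
Partition-refinement fixed point:
  B0 = {p0}
  B1 = {p11, p4, p7, p9, q4, q7, q9}
  B2 = {p12, p13, p2, p8, q10, q11, q2, q8}
  B3 = {p6}
  B4 = {p10, q6}
  B5 = {p1, q1}
  B6 = {p5, q5}
  B7 = {p3, q3}
  B8 = {q0}
p0 ∈ B0, q0 ∈ B8 → different blocks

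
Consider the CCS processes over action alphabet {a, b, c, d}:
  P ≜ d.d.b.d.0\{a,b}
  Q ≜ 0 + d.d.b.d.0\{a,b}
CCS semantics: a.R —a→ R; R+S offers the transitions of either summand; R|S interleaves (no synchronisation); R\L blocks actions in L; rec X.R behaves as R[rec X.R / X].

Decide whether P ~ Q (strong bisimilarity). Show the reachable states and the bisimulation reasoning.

bisimilar

Reachable graph of P (5 states):
  u0 = d.d.b.d.0\{a,b} ⊢ =d=> u1
  u1 = d.b.d.0\{a,b} ⊢ =d=> u2
  u2 = b.d.0\{a,b} ⊢ =b=> u3
  u3 = d.0\{a,b} ⊢ =d=> u4
  u4 = 0\{a,b} ⊢ ∅
Reachable graph of Q (5 states):
  v0 = 0 + d.d.b.d.0\{a,b} ⊢ =d=> v1
  v1 = d.b.d.0\{a,b} ⊢ =d=> v2
  v2 = b.d.0\{a,b} ⊢ =b=> v3
  v3 = d.0\{a,b} ⊢ =d=> v4
  v4 = 0\{a,b} ⊢ ∅
Coarsest stable partition (strong bisimilarity classes):
  B0 = {u0, v0}
  B1 = {u1, v1}
  B2 = {u2, v2}
  B3 = {u3, v3}
  B4 = {u4, v4}
u0 ∈ B0, v0 ∈ B0 → same block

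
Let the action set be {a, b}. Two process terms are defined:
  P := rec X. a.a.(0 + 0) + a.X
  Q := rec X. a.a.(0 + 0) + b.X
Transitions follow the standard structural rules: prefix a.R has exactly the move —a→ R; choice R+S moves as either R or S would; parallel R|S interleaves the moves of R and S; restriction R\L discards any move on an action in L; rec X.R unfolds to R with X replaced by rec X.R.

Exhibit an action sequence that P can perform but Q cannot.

aaa

LTS(P): 3 reachable states
  s0 = rec X. a.a.(0 + 0) + a.X | =a=> s0, =a=> s1
  s1 = a.(0 + 0) | =a=> s2
  s2 = 0 + 0 | stopped
LTS(Q): 3 reachable states
  t0 = rec X. a.a.(0 + 0) + b.X | =a=> t1, =b=> t0
  t1 = a.(0 + 0) | =a=> t2
  t2 = 0 + 0 | stopped
Run σ = ⟨aaa⟩ on P: start {s0}
  after a @ step 1: {s0, s1}
  after a @ step 2: {s0, s1, s2}
  after a @ step 3: {s0, s1, s2}
  — P admits the full trace.
Run σ = ⟨aaa⟩ on Q: start {t0}
  after a @ step 1: {t1}
  after a @ step 2: {t2}
  after a @ step 3: ∅  — Q cannot continue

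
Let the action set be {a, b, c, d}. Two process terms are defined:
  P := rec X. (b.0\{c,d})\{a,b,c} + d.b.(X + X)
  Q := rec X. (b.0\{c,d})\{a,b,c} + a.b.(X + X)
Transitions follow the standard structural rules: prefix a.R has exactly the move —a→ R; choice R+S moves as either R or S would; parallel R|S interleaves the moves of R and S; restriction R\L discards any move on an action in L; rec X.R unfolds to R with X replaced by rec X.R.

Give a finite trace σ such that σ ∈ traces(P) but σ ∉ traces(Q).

d

P's transition system — 3 states:
  u0 = rec X. (b.0\{c,d})\{a,b,c} + d.b.(X + X) → —d→ u1
  u1 = b.((rec X. (b.0\{c,d})\{a,b,c} + d.b.(X + X)) + (rec X. (b.0\{c,d})\{a,b,c} + d.b.(X + X))) → —b→ u2
  u2 = (rec X. (b.0\{c,d})\{a,b,c} + d.b.(X + X)) + (rec X. (b.0\{c,d})\{a,b,c} + d.b.(X + X)) → —d→ u1
Q's transition system — 3 states:
  v0 = rec X. (b.0\{c,d})\{a,b,c} + a.b.(X + X) → —a→ v1
  v1 = b.((rec X. (b.0\{c,d})\{a,b,c} + a.b.(X + X)) + (rec X. (b.0\{c,d})\{a,b,c} + a.b.(X + X))) → —b→ v2
  v2 = (rec X. (b.0\{c,d})\{a,b,c} + a.b.(X + X)) + (rec X. (b.0\{c,d})\{a,b,c} + a.b.(X + X)) → —a→ v1
Run σ = ⟨d⟩ on P: start {u0}
  after d @ step 1: {u1}
  — P admits the full trace.
Run σ = ⟨d⟩ on Q: start {v0}
  after d @ step 1: ∅  — Q cannot continue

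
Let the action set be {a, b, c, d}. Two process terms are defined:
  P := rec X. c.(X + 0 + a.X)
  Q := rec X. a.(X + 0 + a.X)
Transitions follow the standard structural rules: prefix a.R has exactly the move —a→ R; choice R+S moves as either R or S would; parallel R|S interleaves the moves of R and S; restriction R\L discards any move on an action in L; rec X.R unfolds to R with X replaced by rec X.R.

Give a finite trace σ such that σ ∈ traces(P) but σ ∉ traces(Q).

Reachable graph of P (2 states):
  s0 = rec X. c.(X + 0 + a.X) → =c=> s1
  s1 = (rec X. c.(X + 0 + a.X)) + 0 + a.(rec X. c.(X + 0 + a.X)) → =a=> s0, =c=> s1
Reachable graph of Q (2 states):
  t0 = rec X. a.(X + 0 + a.X) → =a=> t1
  t1 = (rec X. a.(X + 0 + a.X)) + 0 + a.(rec X. a.(X + 0 + a.X)) → =a=> t0, =a=> t1
Run σ = ⟨c⟩ on P: start {s0}
  step 1 (c): {s1}
  P completes σ.
Run σ = ⟨c⟩ on Q: start {t0}
  step 1 (c): ∅ (Q stuck)

c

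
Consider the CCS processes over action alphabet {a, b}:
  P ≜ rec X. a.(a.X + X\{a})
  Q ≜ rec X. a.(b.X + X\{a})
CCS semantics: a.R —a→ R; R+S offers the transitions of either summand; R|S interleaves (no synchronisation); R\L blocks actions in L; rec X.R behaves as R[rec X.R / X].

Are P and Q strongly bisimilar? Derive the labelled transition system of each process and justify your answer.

NO

LTS(P): 2 reachable states
  u0 = rec X. a.(a.X + X\{a}) :: --a--▸ u1
  u1 = a.(rec X. a.(a.X + X\{a})) + (rec X. a.(a.X + X\{a}))\{a} :: --a--▸ u0
LTS(Q): 2 reachable states
  v0 = rec X. a.(b.X + X\{a}) :: --a--▸ v1
  v1 = b.(rec X. a.(b.X + X\{a})) + (rec X. a.(b.X + X\{a}))\{a} :: --b--▸ v0
Coarsest stable partition (strong bisimilarity classes):
  B0 = {u0, u1}
  B1 = {v0}
  B2 = {v1}
u0 ∈ B0, v0 ∈ B1 → different blocks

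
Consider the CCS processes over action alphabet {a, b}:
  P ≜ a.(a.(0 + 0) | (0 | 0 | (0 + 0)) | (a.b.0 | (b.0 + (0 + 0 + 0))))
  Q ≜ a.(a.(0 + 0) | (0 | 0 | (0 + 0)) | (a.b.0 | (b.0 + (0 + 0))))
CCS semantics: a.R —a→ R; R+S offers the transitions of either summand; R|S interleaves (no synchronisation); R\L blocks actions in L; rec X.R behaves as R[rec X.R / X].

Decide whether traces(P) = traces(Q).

Reachable graph of P (13 states):
  u0 = a.(a.(0 + 0) | (0 | 0 | (0 + 0)) | (a.b.0 | (b.0 + (0 + 0 + 0)))) has moves -a-> u1
  u1 = a.(0 + 0) | (0 | 0 | (0 + 0)) | (a.b.0 | (b.0 + (0 + 0 + 0))) has moves -a-> u2, -a-> u3, -b-> u4
  u2 = (0 + 0) | (0 | 0 | (0 + 0)) | (a.b.0 | (b.0 + (0 + 0 + 0))) has moves -a-> u5, -b-> u6
  u3 = a.(0 + 0) | (0 | 0 | (0 + 0)) | (b.0 | (b.0 + (0 + 0 + 0))) has moves -a-> u5, -b-> u7, -b-> u8
  u4 = a.(0 + 0) | (0 | 0 | (0 + 0)) | (a.b.0 | 0) has moves -a-> u6, -a-> u8
  u5 = (0 + 0) | (0 | 0 | (0 + 0)) | (b.0 | (b.0 + (0 + 0 + 0))) has moves -b-> u10, -b-> u9
  u6 = (0 + 0) | (0 | 0 | (0 + 0)) | (a.b.0 | 0) has moves -a-> u10
  u7 = a.(0 + 0) | (0 | 0 | (0 + 0)) | (0 | (b.0 + (0 + 0 + 0))) has moves -a-> u9, -b-> u11
  u8 = a.(0 + 0) | (0 | 0 | (0 + 0)) | (b.0 | 0) has moves -a-> u10, -b-> u11
  u9 = (0 + 0) | (0 | 0 | (0 + 0)) | (0 | (b.0 + (0 + 0 + 0))) has moves -b-> u12
  u10 = (0 + 0) | (0 | 0 | (0 + 0)) | (b.0 | 0) has moves -b-> u12
  u11 = a.(0 + 0) | (0 | 0 | (0 + 0)) | (0 | 0) has moves -a-> u12
  u12 = (0 + 0) | (0 | 0 | (0 + 0)) | (0 | 0) has moves (no moves)
Reachable graph of Q (13 states):
  v0 = a.(a.(0 + 0) | (0 | 0 | (0 + 0)) | (a.b.0 | (b.0 + (0 + 0)))) has moves -a-> v1
  v1 = a.(0 + 0) | (0 | 0 | (0 + 0)) | (a.b.0 | (b.0 + (0 + 0))) has moves -a-> v2, -a-> v3, -b-> v4
  v2 = (0 + 0) | (0 | 0 | (0 + 0)) | (a.b.0 | (b.0 + (0 + 0))) has moves -a-> v5, -b-> v6
  v3 = a.(0 + 0) | (0 | 0 | (0 + 0)) | (b.0 | (b.0 + (0 + 0))) has moves -a-> v5, -b-> v7, -b-> v8
  v4 = a.(0 + 0) | (0 | 0 | (0 + 0)) | (a.b.0 | 0) has moves -a-> v6, -a-> v8
  v5 = (0 + 0) | (0 | 0 | (0 + 0)) | (b.0 | (b.0 + (0 + 0))) has moves -b-> v10, -b-> v9
  v6 = (0 + 0) | (0 | 0 | (0 + 0)) | (a.b.0 | 0) has moves -a-> v10
  v7 = a.(0 + 0) | (0 | 0 | (0 + 0)) | (0 | (b.0 + (0 + 0))) has moves -a-> v9, -b-> v11
  v8 = a.(0 + 0) | (0 | 0 | (0 + 0)) | (b.0 | 0) has moves -a-> v10, -b-> v11
  v9 = (0 + 0) | (0 | 0 | (0 + 0)) | (0 | (b.0 + (0 + 0))) has moves -b-> v12
  v10 = (0 + 0) | (0 | 0 | (0 + 0)) | (b.0 | 0) has moves -b-> v12
  v11 = a.(0 + 0) | (0 | 0 | (0 + 0)) | (0 | 0) has moves -a-> v12
  v12 = (0 + 0) | (0 | 0 | (0 + 0)) | (0 | 0) has moves (no moves)
Bisimilarity quotient blocks:
  B0 = {u0, v0}
  B1 = {u1, v1}
  B2 = {u2, v2}
  B3 = {u5, v5}
  B4 = {u10, u9, v10, v9}
  B5 = {u12, v12}
  B6 = {u6, v6}
  B7 = {u4, v4}
  B8 = {u7, u8, v7, v8}
  B9 = {u11, v11}
  B10 = {u3, v3}
u0 ∈ B0, v0 ∈ B0 → same block
Bisimilar ⇒ trace-equivalent.

trace-equivalent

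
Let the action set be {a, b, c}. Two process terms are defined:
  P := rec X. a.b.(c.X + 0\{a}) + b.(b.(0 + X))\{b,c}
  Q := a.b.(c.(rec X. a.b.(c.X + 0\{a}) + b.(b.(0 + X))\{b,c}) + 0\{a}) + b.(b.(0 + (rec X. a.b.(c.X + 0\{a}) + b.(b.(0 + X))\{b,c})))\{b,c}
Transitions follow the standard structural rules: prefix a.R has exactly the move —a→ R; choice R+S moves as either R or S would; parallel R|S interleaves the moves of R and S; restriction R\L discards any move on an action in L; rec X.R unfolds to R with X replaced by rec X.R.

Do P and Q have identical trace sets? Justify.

LTS(P): 4 reachable states
  s0 = rec X. a.b.(c.X + 0\{a}) + b.(b.(0 + X))\{b,c} ⊢ —a→ s1, —b→ s2
  s1 = b.(c.(rec X. a.b.(c.X + 0\{a}) + b.(b.(0 + X))\{b,c}) + 0\{a}) ⊢ —b→ s3
  s2 = (b.(0 + (rec X. a.b.(c.X + 0\{a}) + b.(b.(0 + X))\{b,c})))\{b,c} ⊢ ∅
  s3 = c.(rec X. a.b.(c.X + 0\{a}) + b.(b.(0 + X))\{b,c}) + 0\{a} ⊢ —c→ s0
LTS(Q): 5 reachable states
  t0 = a.b.(c.(rec X. a.b.(c.X + 0\{a}) + b.(b.(0 + X))\{b,c}) + 0\{a}) + b.(b.(0 + (rec X. a.b.(c.X + 0\{a}) + b.(b.(0 + X))\{b,c})))\{b,c} ⊢ —a→ t1, —b→ t2
  t1 = b.(c.(rec X. a.b.(c.X + 0\{a}) + b.(b.(0 + X))\{b,c}) + 0\{a}) ⊢ —b→ t3
  t2 = (b.(0 + (rec X. a.b.(c.X + 0\{a}) + b.(b.(0 + X))\{b,c})))\{b,c} ⊢ ∅
  t3 = c.(rec X. a.b.(c.X + 0\{a}) + b.(b.(0 + X))\{b,c}) + 0\{a} ⊢ —c→ t4
  t4 = rec X. a.b.(c.X + 0\{a}) + b.(b.(0 + X))\{b,c} ⊢ —a→ t1, —b→ t2
Bisimilarity quotient blocks:
  B0 = {s0, t0, t4}
  B1 = {s2, t2}
  B2 = {s1, t1}
  B3 = {s3, t3}
s0 ∈ B0, t0 ∈ B0 → same block
Bisimilar ⇒ trace-equivalent.

trace-equivalent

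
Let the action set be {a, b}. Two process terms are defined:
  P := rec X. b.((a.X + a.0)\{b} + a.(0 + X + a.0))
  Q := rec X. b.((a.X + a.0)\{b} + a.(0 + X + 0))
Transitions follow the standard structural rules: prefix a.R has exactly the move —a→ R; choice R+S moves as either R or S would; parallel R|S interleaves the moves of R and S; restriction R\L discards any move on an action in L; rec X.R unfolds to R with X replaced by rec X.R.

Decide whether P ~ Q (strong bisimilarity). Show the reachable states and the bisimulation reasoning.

NO

Reachable graph of P (6 states):
  u0 = rec X. b.((a.X + a.0)\{b} + a.(0 + X + a.0)) | —b→ u1
  u1 = (a.(rec X. b.((a.X + a.0)\{b} + a.(0 + X + a.0))) + a.0)\{b} + a.(0 + (rec X. b.((a.X + a.0)\{b} + a.(0 + X + a.0))) + a.0) | —a→ u2, —a→ u3, —a→ u4
  u2 = (rec X. b.((a.X + a.0)\{b} + a.(0 + X + a.0)))\{b} | stopped
  u3 = 0 + (rec X. b.((a.X + a.0)\{b} + a.(0 + X + a.0))) + a.0 | —a→ u5, —b→ u1
  u4 = 0\{b} | stopped
  u5 = 0 | stopped
Reachable graph of Q (5 states):
  v0 = rec X. b.((a.X + a.0)\{b} + a.(0 + X + 0)) | —b→ v1
  v1 = (a.(rec X. b.((a.X + a.0)\{b} + a.(0 + X + 0))) + a.0)\{b} + a.(0 + (rec X. b.((a.X + a.0)\{b} + a.(0 + X + 0))) + 0) | —a→ v2, —a→ v3, —a→ v4
  v2 = (rec X. b.((a.X + a.0)\{b} + a.(0 + X + 0)))\{b} | stopped
  v3 = 0 + (rec X. b.((a.X + a.0)\{b} + a.(0 + X + 0))) + 0 | —b→ v1
  v4 = 0\{b} | stopped
Bisimilarity quotient blocks:
  B0 = {u0}
  B1 = {u1}
  B2 = {u2, u4, u5, v2, v4}
  B3 = {u3}
  B4 = {v0, v3}
  B5 = {v1}
u0 ∈ B0, v0 ∈ B4 → different blocks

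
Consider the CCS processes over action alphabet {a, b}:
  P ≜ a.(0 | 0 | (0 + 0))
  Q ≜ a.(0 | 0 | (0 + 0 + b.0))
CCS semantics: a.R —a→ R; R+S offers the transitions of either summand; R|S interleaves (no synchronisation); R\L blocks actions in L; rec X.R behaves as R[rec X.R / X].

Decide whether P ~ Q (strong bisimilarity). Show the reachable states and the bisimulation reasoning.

P's transition system — 2 states:
  u0 = a.(0 | 0 | (0 + 0)) has moves ··a··> u1
  u1 = 0 | 0 | (0 + 0) has moves ∅
Q's transition system — 3 states:
  v0 = a.(0 | 0 | (0 + 0 + b.0)) has moves ··a··> v1
  v1 = 0 | 0 | (0 + 0 + b.0) has moves ··b··> v2
  v2 = 0 | 0 | 0 has moves ∅
Partition-refinement fixed point:
  B0 = {u0}
  B1 = {u1, v2}
  B2 = {v0}
  B3 = {v1}
u0 ∈ B0, v0 ∈ B2 → different blocks

not bisimilar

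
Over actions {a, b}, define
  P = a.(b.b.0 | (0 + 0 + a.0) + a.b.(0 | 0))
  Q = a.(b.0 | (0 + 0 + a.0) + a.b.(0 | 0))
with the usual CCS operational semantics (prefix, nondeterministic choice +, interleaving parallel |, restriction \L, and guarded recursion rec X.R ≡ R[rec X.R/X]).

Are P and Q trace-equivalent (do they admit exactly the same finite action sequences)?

LTS(P): 8 reachable states
  u0 = a.(b.b.0 | (0 + 0 + a.0) + a.b.(0 | 0)) :: ··a··> u1
  u1 = b.b.0 | (0 + 0 + a.0) + a.b.(0 | 0) :: ··a··> u2, ··a··> u3, ··b··> u4
  u2 = b.(0 | 0) :: ··b··> u5
  u3 = b.b.0 | 0 :: ··b··> u6
  u4 = b.0 | (0 + 0 + a.0) :: ··a··> u6, ··b··> u7
  u5 = 0 | 0 :: stopped
  u6 = b.0 | 0 :: ··b··> u5
  u7 = 0 | (0 + 0 + a.0) :: ··a··> u5
LTS(Q): 6 reachable states
  v0 = a.(b.0 | (0 + 0 + a.0) + a.b.(0 | 0)) :: ··a··> v1
  v1 = b.0 | (0 + 0 + a.0) + a.b.(0 | 0) :: ··a··> v2, ··a··> v3, ··b··> v4
  v2 = b.(0 | 0) :: ··b··> v5
  v3 = b.0 | 0 :: ··b··> v5
  v4 = 0 | (0 + 0 + a.0) :: ··a··> v5
  v5 = 0 | 0 :: stopped
Trace ⟨abb⟩ through P, begin at {u0}:
  step 1 (a): {u1}
  step 2 (b): {u4}
  step 3 (b): {u7}
  P completes σ.
Trace ⟨abb⟩ through Q, begin at {v0}:
  step 1 (a): {v1}
  step 2 (b): {v4}
  step 3 (b): ∅  — Q cannot continue

NO — witness ⟨abb⟩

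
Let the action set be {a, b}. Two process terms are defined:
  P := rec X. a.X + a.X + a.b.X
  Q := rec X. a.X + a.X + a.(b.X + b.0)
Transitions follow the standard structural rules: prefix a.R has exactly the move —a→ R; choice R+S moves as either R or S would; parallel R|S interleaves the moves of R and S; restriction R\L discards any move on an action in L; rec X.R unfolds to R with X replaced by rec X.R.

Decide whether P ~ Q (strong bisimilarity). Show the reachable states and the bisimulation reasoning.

P's transition system — 2 states:
  s0 = rec X. a.X + a.X + a.b.X ⊢ -a-> s0, -a-> s1
  s1 = b.(rec X. a.X + a.X + a.b.X) ⊢ -b-> s0
Q's transition system — 3 states:
  t0 = rec X. a.X + a.X + a.(b.X + b.0) ⊢ -a-> t0, -a-> t1
  t1 = b.(rec X. a.X + a.X + a.(b.X + b.0)) + b.0 ⊢ -b-> t0, -b-> t2
  t2 = 0 ⊢ deadlocked
Bisimilarity quotient blocks:
  B0 = {s0}
  B1 = {s1}
  B2 = {t0}
  B3 = {t1}
  B4 = {t2}
s0 ∈ B0, t0 ∈ B2 → different blocks

NO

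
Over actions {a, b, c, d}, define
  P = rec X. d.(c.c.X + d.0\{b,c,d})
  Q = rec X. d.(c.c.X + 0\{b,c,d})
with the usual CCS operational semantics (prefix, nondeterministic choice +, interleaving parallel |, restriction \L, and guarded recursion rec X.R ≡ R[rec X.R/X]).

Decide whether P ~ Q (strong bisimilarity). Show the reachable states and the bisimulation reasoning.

NO

Reachable graph of P (4 states):
  p0 = rec X. d.(c.c.X + d.0\{b,c,d}) ⊢ =d=> p1
  p1 = c.c.(rec X. d.(c.c.X + d.0\{b,c,d})) + d.0\{b,c,d} ⊢ =c=> p2, =d=> p3
  p2 = c.(rec X. d.(c.c.X + d.0\{b,c,d})) ⊢ =c=> p0
  p3 = 0\{b,c,d} ⊢ deadlocked
Reachable graph of Q (3 states):
  q0 = rec X. d.(c.c.X + 0\{b,c,d}) ⊢ =d=> q1
  q1 = c.c.(rec X. d.(c.c.X + 0\{b,c,d})) + 0\{b,c,d} ⊢ =c=> q2
  q2 = c.(rec X. d.(c.c.X + 0\{b,c,d})) ⊢ =c=> q0
Bisimilarity quotient blocks:
  B0 = {p0}
  B1 = {p1}
  B2 = {p3}
  B3 = {p2}
  B4 = {q0}
  B5 = {q1}
  B6 = {q2}
p0 ∈ B0, q0 ∈ B4 → different blocks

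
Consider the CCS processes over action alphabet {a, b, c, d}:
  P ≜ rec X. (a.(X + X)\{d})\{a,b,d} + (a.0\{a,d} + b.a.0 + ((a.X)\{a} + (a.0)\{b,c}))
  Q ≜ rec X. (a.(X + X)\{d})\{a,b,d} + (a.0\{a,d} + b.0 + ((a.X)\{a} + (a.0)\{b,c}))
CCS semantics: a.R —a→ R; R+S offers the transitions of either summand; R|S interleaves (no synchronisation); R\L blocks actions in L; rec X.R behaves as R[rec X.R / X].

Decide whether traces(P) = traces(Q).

traces(P) ≠ traces(Q) — witness ⟨ba⟩

LTS(P): 5 reachable states
  m0 = rec X. (a.(X + X)\{d})\{a,b,d} + (a.0\{a,d} + b.a.0 + ((a.X)\{a} + (a.0)\{b,c})) :: —a→ m1, —a→ m2, —b→ m3
  m1 = 0\{a,d} :: deadlocked
  m2 = 0\{b,c} :: deadlocked
  m3 = a.0 :: —a→ m4
  m4 = 0 :: deadlocked
LTS(Q): 4 reachable states
  n0 = rec X. (a.(X + X)\{d})\{a,b,d} + (a.0\{a,d} + b.0 + ((a.X)\{a} + (a.0)\{b,c})) :: —a→ n1, —a→ n2, —b→ n3
  n1 = 0\{a,d} :: deadlocked
  n2 = 0\{b,c} :: deadlocked
  n3 = 0 :: deadlocked
Run σ = ⟨ba⟩ on P: start {m0}
  after b @ step 1: {m3}
  after a @ step 2: {m4}
  ✓ P
Run σ = ⟨ba⟩ on Q: start {n0}
  after b @ step 1: {n3}
  after a @ step 2: ∅  — Q cannot continue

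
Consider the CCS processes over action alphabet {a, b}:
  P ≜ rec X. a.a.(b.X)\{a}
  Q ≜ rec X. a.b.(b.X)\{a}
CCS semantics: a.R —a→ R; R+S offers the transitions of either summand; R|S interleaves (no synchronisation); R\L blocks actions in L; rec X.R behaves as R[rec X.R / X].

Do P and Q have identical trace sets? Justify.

LTS(P): 4 reachable states
  m0 = rec X. a.a.(b.X)\{a} has moves -a-> m1
  m1 = a.(b.(rec X. a.a.(b.X)\{a}))\{a} has moves -a-> m2
  m2 = (b.(rec X. a.a.(b.X)\{a}))\{a} has moves -b-> m3
  m3 = (rec X. a.a.(b.X)\{a})\{a} has moves stopped
LTS(Q): 4 reachable states
  n0 = rec X. a.b.(b.X)\{a} has moves -a-> n1
  n1 = b.(b.(rec X. a.b.(b.X)\{a}))\{a} has moves -b-> n2
  n2 = (b.(rec X. a.b.(b.X)\{a}))\{a} has moves -b-> n3
  n3 = (rec X. a.b.(b.X)\{a})\{a} has moves stopped
Run σ = ⟨aa⟩ on P: start {m0}
  [1] a ⇒ {m1}
  [2] a ⇒ {m2}
  — P admits the full trace.
Run σ = ⟨aa⟩ on Q: start {n0}
  [1] a ⇒ {n1}
  [2] a ⇒ no successor for Q

NO — witness ⟨aa⟩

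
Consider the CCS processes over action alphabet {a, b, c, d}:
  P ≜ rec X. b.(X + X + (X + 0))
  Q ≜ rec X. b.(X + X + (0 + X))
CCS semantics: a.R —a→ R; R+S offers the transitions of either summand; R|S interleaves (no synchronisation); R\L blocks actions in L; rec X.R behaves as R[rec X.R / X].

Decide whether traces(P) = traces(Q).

P's transition system — 2 states:
  p0 = rec X. b.(X + X + (X + 0)) | =b=> p1
  p1 = (rec X. b.(X + X + (X + 0))) + (rec X. b.(X + X + (X + 0))) + ((rec X. b.(X + X + (X + 0))) + 0) | =b=> p1
Q's transition system — 2 states:
  q0 = rec X. b.(X + X + (0 + X)) | =b=> q1
  q1 = (rec X. b.(X + X + (0 + X))) + (rec X. b.(X + X + (0 + X))) + (0 + (rec X. b.(X + X + (0 + X)))) | =b=> q1
Partition-refinement fixed point:
  B0 = {p0, p1, q0, q1}
p0 ∈ B0, q0 ∈ B0 → same block
Bisimilar ⇒ trace-equivalent.

YES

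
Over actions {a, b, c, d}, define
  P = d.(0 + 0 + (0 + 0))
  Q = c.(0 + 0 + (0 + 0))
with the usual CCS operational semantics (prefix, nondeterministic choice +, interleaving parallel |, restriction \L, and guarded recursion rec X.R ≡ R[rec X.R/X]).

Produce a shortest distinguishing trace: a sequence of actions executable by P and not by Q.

d

P's transition system — 2 states:
  m0 = d.(0 + 0 + (0 + 0)) → —d→ m1
  m1 = 0 + 0 + (0 + 0) → stopped
Q's transition system — 2 states:
  n0 = c.(0 + 0 + (0 + 0)) → —c→ n1
  n1 = 0 + 0 + (0 + 0) → stopped
Executing d from P (initial set {m0}):
  after d @ step 1: {m1}
  — P admits the full trace.
Executing d from Q (initial set {n0}):
  after d @ step 1: ∅ (Q stuck)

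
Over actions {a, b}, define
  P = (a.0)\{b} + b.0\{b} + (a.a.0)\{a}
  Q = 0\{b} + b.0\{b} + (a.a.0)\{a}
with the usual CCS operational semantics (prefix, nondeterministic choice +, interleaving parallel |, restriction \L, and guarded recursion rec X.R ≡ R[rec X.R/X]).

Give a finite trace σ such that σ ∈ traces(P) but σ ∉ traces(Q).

a

LTS(P): 2 reachable states
  p0 = (a.0)\{b} + b.0\{b} + (a.a.0)\{a} | ··a··> p1, ··b··> p1
  p1 = 0\{b} | deadlocked
LTS(Q): 2 reachable states
  q0 = 0\{b} + b.0\{b} + (a.a.0)\{a} | ··b··> q1
  q1 = 0\{b} | deadlocked
Run σ = ⟨a⟩ on P: start {p0}
  [1] a ⇒ {p1}
  P completes σ.
Run σ = ⟨a⟩ on Q: start {q0}
  [1] a ⇒ ∅  — Q cannot continue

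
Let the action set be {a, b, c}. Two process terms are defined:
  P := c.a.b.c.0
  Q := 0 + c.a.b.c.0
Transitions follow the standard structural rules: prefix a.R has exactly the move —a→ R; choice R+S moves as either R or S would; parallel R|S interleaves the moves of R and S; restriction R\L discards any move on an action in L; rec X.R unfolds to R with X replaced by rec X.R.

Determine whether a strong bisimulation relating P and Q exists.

P's transition system — 5 states:
  m0 = c.a.b.c.0 has moves —c→ m1
  m1 = a.b.c.0 has moves —a→ m2
  m2 = b.c.0 has moves —b→ m3
  m3 = c.0 has moves —c→ m4
  m4 = 0 has moves ∅
Q's transition system — 5 states:
  n0 = 0 + c.a.b.c.0 has moves —c→ n1
  n1 = a.b.c.0 has moves —a→ n2
  n2 = b.c.0 has moves —b→ n3
  n3 = c.0 has moves —c→ n4
  n4 = 0 has moves ∅
Coarsest stable partition (strong bisimilarity classes):
  B0 = {m0, n0}
  B1 = {m1, n1}
  B2 = {m2, n2}
  B3 = {m3, n3}
  B4 = {m4, n4}
m0 ∈ B0, n0 ∈ B0 → same block

YES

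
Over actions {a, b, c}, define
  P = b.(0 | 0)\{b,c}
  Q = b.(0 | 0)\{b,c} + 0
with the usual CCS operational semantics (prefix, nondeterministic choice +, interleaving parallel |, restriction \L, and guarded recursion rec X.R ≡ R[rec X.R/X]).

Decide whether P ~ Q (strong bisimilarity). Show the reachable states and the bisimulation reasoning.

Reachable graph of P (2 states):
  m0 = b.(0 | 0)\{b,c} → ··b··> m1
  m1 = (0 | 0)\{b,c} → deadlocked
Reachable graph of Q (2 states):
  n0 = b.(0 | 0)\{b,c} + 0 → ··b··> n1
  n1 = (0 | 0)\{b,c} → deadlocked
Partition-refinement fixed point:
  B0 = {m0, n0}
  B1 = {m1, n1}
m0 ∈ B0, n0 ∈ B0 → same block

P ~ Q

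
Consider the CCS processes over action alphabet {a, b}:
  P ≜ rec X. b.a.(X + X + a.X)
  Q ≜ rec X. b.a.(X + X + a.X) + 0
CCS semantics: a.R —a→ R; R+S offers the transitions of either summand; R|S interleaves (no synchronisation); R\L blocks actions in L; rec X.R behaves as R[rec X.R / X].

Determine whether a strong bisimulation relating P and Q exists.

Reachable graph of P (3 states):
  m0 = rec X. b.a.(X + X + a.X) | =b=> m1
  m1 = a.((rec X. b.a.(X + X + a.X)) + (rec X. b.a.(X + X + a.X)) + a.(rec X. b.a.(X + X + a.X))) | =a=> m2
  m2 = (rec X. b.a.(X + X + a.X)) + (rec X. b.a.(X + X + a.X)) + a.(rec X. b.a.(X + X + a.X)) | =a=> m0, =b=> m1
Reachable graph of Q (3 states):
  n0 = rec X. b.a.(X + X + a.X) + 0 | =b=> n1
  n1 = a.((rec X. b.a.(X + X + a.X) + 0) + (rec X. b.a.(X + X + a.X) + 0) + a.(rec X. b.a.(X + X + a.X) + 0)) | =a=> n2
  n2 = (rec X. b.a.(X + X + a.X) + 0) + (rec X. b.a.(X + X + a.X) + 0) + a.(rec X. b.a.(X + X + a.X) + 0) | =a=> n0, =b=> n1
Partition-refinement fixed point:
  B0 = {m0, n0}
  B1 = {m1, n1}
  B2 = {m2, n2}
m0 ∈ B0, n0 ∈ B0 → same block

bisimilar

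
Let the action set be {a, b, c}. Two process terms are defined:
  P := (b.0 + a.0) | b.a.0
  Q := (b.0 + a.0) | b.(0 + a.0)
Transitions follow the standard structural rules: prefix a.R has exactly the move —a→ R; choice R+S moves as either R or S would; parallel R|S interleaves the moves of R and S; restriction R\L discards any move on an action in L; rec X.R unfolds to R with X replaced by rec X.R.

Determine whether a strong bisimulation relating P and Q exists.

P ~ Q

Reachable graph of P (6 states):
  m0 = (b.0 + a.0) | b.a.0 :: =a=> m1, =b=> m1, =b=> m2
  m1 = 0 | b.a.0 :: =b=> m3
  m2 = (b.0 + a.0) | a.0 :: =a=> m3, =a=> m4, =b=> m3
  m3 = 0 | a.0 :: =a=> m5
  m4 = (b.0 + a.0) | 0 :: =a=> m5, =b=> m5
  m5 = 0 | 0 :: ∅
Reachable graph of Q (6 states):
  n0 = (b.0 + a.0) | b.(0 + a.0) :: =a=> n1, =b=> n1, =b=> n2
  n1 = 0 | b.(0 + a.0) :: =b=> n3
  n2 = (b.0 + a.0) | (0 + a.0) :: =a=> n3, =a=> n4, =b=> n3
  n3 = 0 | (0 + a.0) :: =a=> n5
  n4 = (b.0 + a.0) | 0 :: =a=> n5, =b=> n5
  n5 = 0 | 0 :: ∅
Partition-refinement fixed point:
  B0 = {m0, n0}
  B1 = {m1, n1}
  B2 = {m3, n3}
  B3 = {m5, n5}
  B4 = {m2, n2}
  B5 = {m4, n4}
m0 ∈ B0, n0 ∈ B0 → same block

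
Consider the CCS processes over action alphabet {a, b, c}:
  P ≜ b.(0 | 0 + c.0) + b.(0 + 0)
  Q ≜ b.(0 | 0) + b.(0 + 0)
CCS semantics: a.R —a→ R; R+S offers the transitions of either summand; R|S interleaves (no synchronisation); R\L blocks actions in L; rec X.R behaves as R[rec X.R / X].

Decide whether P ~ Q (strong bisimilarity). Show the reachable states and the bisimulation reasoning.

NO

Reachable graph of P (4 states):
  s0 = b.(0 | 0 + c.0) + b.(0 + 0) has moves -b-> s1, -b-> s2
  s1 = 0 + 0 has moves ·
  s2 = 0 | 0 + c.0 has moves -c-> s3
  s3 = 0 has moves ·
Reachable graph of Q (3 states):
  t0 = b.(0 | 0) + b.(0 + 0) has moves -b-> t1, -b-> t2
  t1 = 0 + 0 has moves ·
  t2 = 0 | 0 has moves ·
Bisimilarity quotient blocks:
  B0 = {s0}
  B1 = {s2}
  B2 = {s1, s3, t1, t2}
  B3 = {t0}
s0 ∈ B0, t0 ∈ B3 → different blocks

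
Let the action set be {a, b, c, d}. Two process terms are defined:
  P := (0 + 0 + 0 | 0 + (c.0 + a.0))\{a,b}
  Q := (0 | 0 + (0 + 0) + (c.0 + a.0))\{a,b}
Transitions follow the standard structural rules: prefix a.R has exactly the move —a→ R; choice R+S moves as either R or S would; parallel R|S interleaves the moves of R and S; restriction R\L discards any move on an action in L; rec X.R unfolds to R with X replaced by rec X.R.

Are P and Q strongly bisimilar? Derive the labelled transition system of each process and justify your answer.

bisimilar

Reachable graph of P (2 states):
  m0 = (0 + 0 + 0 | 0 + (c.0 + a.0))\{a,b} | —c→ m1
  m1 = 0\{a,b} | ∅
Reachable graph of Q (2 states):
  n0 = (0 | 0 + (0 + 0) + (c.0 + a.0))\{a,b} | —c→ n1
  n1 = 0\{a,b} | ∅
Bisimilarity quotient blocks:
  B0 = {m0, n0}
  B1 = {m1, n1}
m0 ∈ B0, n0 ∈ B0 → same block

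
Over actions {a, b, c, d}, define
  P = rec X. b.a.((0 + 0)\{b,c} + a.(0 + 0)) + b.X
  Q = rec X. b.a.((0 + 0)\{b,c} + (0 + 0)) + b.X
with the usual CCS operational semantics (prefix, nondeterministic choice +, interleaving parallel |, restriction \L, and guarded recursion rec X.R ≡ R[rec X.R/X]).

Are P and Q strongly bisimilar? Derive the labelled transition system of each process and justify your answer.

Reachable graph of P (4 states):
  u0 = rec X. b.a.((0 + 0)\{b,c} + a.(0 + 0)) + b.X has moves =b=> u0, =b=> u1
  u1 = a.((0 + 0)\{b,c} + a.(0 + 0)) has moves =a=> u2
  u2 = (0 + 0)\{b,c} + a.(0 + 0) has moves =a=> u3
  u3 = 0 + 0 has moves stopped
Reachable graph of Q (3 states):
  v0 = rec X. b.a.((0 + 0)\{b,c} + (0 + 0)) + b.X has moves =b=> v0, =b=> v1
  v1 = a.((0 + 0)\{b,c} + (0 + 0)) has moves =a=> v2
  v2 = (0 + 0)\{b,c} + (0 + 0) has moves stopped
Partition-refinement fixed point:
  B0 = {u0}
  B1 = {u1}
  B2 = {u2, v1}
  B3 = {u3, v2}
  B4 = {v0}
u0 ∈ B0, v0 ∈ B4 → different blocks

not bisimilar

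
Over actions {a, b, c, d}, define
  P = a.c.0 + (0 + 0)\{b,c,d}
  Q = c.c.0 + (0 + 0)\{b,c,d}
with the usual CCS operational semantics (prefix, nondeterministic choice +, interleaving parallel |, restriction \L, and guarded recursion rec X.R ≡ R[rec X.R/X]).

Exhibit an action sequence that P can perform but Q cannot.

a

LTS(P): 3 reachable states
  p0 = a.c.0 + (0 + 0)\{b,c,d} | --a--▸ p1
  p1 = c.0 | --c--▸ p2
  p2 = 0 | (no moves)
LTS(Q): 3 reachable states
  q0 = c.c.0 + (0 + 0)\{b,c,d} | --c--▸ q1
  q1 = c.0 | --c--▸ q2
  q2 = 0 | (no moves)
Executing a from P (initial set {p0}):
  step 1 (a): {p1}
  — P admits the full trace.
Executing a from Q (initial set {q0}):
  step 1 (a): ∅ (Q stuck)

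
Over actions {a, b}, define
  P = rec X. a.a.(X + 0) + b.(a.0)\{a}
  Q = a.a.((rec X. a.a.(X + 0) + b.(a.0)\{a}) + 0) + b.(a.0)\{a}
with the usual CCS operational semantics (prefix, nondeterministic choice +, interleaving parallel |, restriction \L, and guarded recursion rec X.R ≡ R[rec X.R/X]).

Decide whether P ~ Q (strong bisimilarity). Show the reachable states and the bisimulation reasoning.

P's transition system — 4 states:
  m0 = rec X. a.a.(X + 0) + b.(a.0)\{a} | ··a··> m1, ··b··> m2
  m1 = a.((rec X. a.a.(X + 0) + b.(a.0)\{a}) + 0) | ··a··> m3
  m2 = (a.0)\{a} | (no moves)
  m3 = (rec X. a.a.(X + 0) + b.(a.0)\{a}) + 0 | ··a··> m1, ··b··> m2
Q's transition system — 4 states:
  n0 = a.a.((rec X. a.a.(X + 0) + b.(a.0)\{a}) + 0) + b.(a.0)\{a} | ··a··> n1, ··b··> n2
  n1 = a.((rec X. a.a.(X + 0) + b.(a.0)\{a}) + 0) | ··a··> n3
  n2 = (a.0)\{a} | (no moves)
  n3 = (rec X. a.a.(X + 0) + b.(a.0)\{a}) + 0 | ··a··> n1, ··b··> n2
Coarsest stable partition (strong bisimilarity classes):
  B0 = {m0, m3, n0, n3}
  B1 = {m1, n1}
  B2 = {m2, n2}
m0 ∈ B0, n0 ∈ B0 → same block

YES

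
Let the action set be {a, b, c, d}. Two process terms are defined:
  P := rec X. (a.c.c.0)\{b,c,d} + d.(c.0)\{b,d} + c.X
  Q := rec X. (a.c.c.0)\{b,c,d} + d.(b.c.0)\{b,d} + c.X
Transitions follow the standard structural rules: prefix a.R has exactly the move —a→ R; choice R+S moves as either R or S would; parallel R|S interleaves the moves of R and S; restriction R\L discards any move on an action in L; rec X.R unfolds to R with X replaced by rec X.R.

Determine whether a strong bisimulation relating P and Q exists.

not bisimilar

LTS(P): 4 reachable states
  s0 = rec X. (a.c.c.0)\{b,c,d} + d.(c.0)\{b,d} + c.X ⊢ —a→ s1, —c→ s0, —d→ s2
  s1 = (c.c.0)\{b,c,d} ⊢ ·
  s2 = (c.0)\{b,d} ⊢ —c→ s3
  s3 = 0\{b,d} ⊢ ·
LTS(Q): 3 reachable states
  t0 = rec X. (a.c.c.0)\{b,c,d} + d.(b.c.0)\{b,d} + c.X ⊢ —a→ t1, —c→ t0, —d→ t2
  t1 = (c.c.0)\{b,c,d} ⊢ ·
  t2 = (b.c.0)\{b,d} ⊢ ·
Partition-refinement fixed point:
  B0 = {s0}
  B1 = {s1, s3, t1, t2}
  B2 = {s2}
  B3 = {t0}
s0 ∈ B0, t0 ∈ B3 → different blocks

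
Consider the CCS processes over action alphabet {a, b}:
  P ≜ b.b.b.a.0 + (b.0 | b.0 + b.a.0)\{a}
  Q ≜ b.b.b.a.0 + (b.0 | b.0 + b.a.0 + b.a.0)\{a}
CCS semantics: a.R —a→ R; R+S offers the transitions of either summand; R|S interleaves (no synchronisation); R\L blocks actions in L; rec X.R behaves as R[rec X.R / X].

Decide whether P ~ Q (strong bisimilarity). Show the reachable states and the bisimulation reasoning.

P's transition system — 9 states:
  p0 = b.b.b.a.0 + (b.0 | b.0 + b.a.0)\{a} has moves —b→ p1, —b→ p2, —b→ p3, —b→ p4
  p1 = (0 | b.0)\{a} has moves —b→ p5
  p2 = (a.0)\{a} has moves deadlocked
  p3 = (b.0 | 0)\{a} has moves —b→ p5
  p4 = b.b.a.0 has moves —b→ p6
  p5 = (0 | 0)\{a} has moves deadlocked
  p6 = b.a.0 has moves —b→ p7
  p7 = a.0 has moves —a→ p8
  p8 = 0 has moves deadlocked
Q's transition system — 9 states:
  q0 = b.b.b.a.0 + (b.0 | b.0 + b.a.0 + b.a.0)\{a} has moves —b→ q1, —b→ q2, —b→ q3, —b→ q4
  q1 = (0 | b.0)\{a} has moves —b→ q5
  q2 = (a.0)\{a} has moves deadlocked
  q3 = (b.0 | 0)\{a} has moves —b→ q5
  q4 = b.b.a.0 has moves —b→ q6
  q5 = (0 | 0)\{a} has moves deadlocked
  q6 = b.a.0 has moves —b→ q7
  q7 = a.0 has moves —a→ q8
  q8 = 0 has moves deadlocked
Coarsest stable partition (strong bisimilarity classes):
  B0 = {p0, q0}
  B1 = {p1, p3, q1, q3}
  B2 = {p2, p5, p8, q2, q5, q8}
  B3 = {p4, q4}
  B4 = {p6, q6}
  B5 = {p7, q7}
p0 ∈ B0, q0 ∈ B0 → same block

bisimilar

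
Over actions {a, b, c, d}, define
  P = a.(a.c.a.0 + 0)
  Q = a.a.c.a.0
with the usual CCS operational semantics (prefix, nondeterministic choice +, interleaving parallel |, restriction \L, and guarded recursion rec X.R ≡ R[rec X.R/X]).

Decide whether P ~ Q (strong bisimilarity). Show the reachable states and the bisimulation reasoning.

bisimilar

LTS(P): 5 reachable states
  m0 = a.(a.c.a.0 + 0) → —a→ m1
  m1 = a.c.a.0 + 0 → —a→ m2
  m2 = c.a.0 → —c→ m3
  m3 = a.0 → —a→ m4
  m4 = 0 → ∅
LTS(Q): 5 reachable states
  n0 = a.a.c.a.0 → —a→ n1
  n1 = a.c.a.0 → —a→ n2
  n2 = c.a.0 → —c→ n3
  n3 = a.0 → —a→ n4
  n4 = 0 → ∅
Partition-refinement fixed point:
  B0 = {m0, n0}
  B1 = {m1, n1}
  B2 = {m2, n2}
  B3 = {m3, n3}
  B4 = {m4, n4}
m0 ∈ B0, n0 ∈ B0 → same block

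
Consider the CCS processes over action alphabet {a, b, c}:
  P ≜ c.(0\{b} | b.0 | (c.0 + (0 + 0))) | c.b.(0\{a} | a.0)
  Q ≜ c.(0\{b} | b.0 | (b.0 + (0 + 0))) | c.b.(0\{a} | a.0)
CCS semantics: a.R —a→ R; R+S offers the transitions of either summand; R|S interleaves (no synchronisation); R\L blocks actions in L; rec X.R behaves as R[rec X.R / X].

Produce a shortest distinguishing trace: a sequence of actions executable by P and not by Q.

ccc

P's transition system — 20 states:
  p0 = c.(0\{b} | b.0 | (c.0 + (0 + 0))) | c.b.(0\{a} | a.0) has moves =c=> p1, =c=> p2
  p1 = 0\{b} | b.0 | (c.0 + (0 + 0)) | c.b.(0\{a} | a.0) has moves =b=> p3, =c=> p4, =c=> p5
  p2 = c.(0\{b} | b.0 | (c.0 + (0 + 0))) | b.(0\{a} | a.0) has moves =b=> p6, =c=> p4
  p3 = 0\{b} | 0 | (c.0 + (0 + 0)) | c.b.(0\{a} | a.0) has moves =c=> p7, =c=> p8
  p4 = 0\{b} | b.0 | (c.0 + (0 + 0)) | b.(0\{a} | a.0) has moves =b=> p7, =b=> p9, =c=> p10
  p5 = 0\{b} | b.0 | 0 | c.b.(0\{a} | a.0) has moves =b=> p8, =c=> p10
  p6 = c.(0\{b} | b.0 | (c.0 + (0 + 0))) | (0\{a} | a.0) has moves =a=> p11, =c=> p9
  p7 = 0\{b} | 0 | (c.0 + (0 + 0)) | b.(0\{a} | a.0) has moves =b=> p12, =c=> p13
  p8 = 0\{b} | 0 | 0 | c.b.(0\{a} | a.0) has moves =c=> p13
  p9 = 0\{b} | b.0 | (c.0 + (0 + 0)) | (0\{a} | a.0) has moves =a=> p14, =b=> p12, =c=> p15
  p10 = 0\{b} | b.0 | 0 | b.(0\{a} | a.0) has moves =b=> p13, =b=> p15
  p11 = c.(0\{b} | b.0 | (c.0 + (0 + 0))) | (0\{a} | 0) has moves =c=> p14
  p12 = 0\{b} | 0 | (c.0 + (0 + 0)) | (0\{a} | a.0) has moves =a=> p16, =c=> p17
  p13 = 0\{b} | 0 | 0 | b.(0\{a} | a.0) has moves =b=> p17
  p14 = 0\{b} | b.0 | (c.0 + (0 + 0)) | (0\{a} | 0) has moves =b=> p16, =c=> p18
  p15 = 0\{b} | b.0 | 0 | (0\{a} | a.0) has moves =a=> p18, =b=> p17
  p16 = 0\{b} | 0 | (c.0 + (0 + 0)) | (0\{a} | 0) has moves =c=> p19
  p17 = 0\{b} | 0 | 0 | (0\{a} | a.0) has moves =a=> p19
  p18 = 0\{b} | b.0 | 0 | (0\{a} | 0) has moves =b=> p19
  p19 = 0\{b} | 0 | 0 | (0\{a} | 0) has moves deadlocked
Q's transition system — 20 states:
  q0 = c.(0\{b} | b.0 | (b.0 + (0 + 0))) | c.b.(0\{a} | a.0) has moves =c=> q1, =c=> q2
  q1 = 0\{b} | b.0 | (b.0 + (0 + 0)) | c.b.(0\{a} | a.0) has moves =b=> q3, =b=> q4, =c=> q5
  q2 = c.(0\{b} | b.0 | (b.0 + (0 + 0))) | b.(0\{a} | a.0) has moves =b=> q6, =c=> q5
  q3 = 0\{b} | 0 | (b.0 + (0 + 0)) | c.b.(0\{a} | a.0) has moves =b=> q7, =c=> q8
  q4 = 0\{b} | b.0 | 0 | c.b.(0\{a} | a.0) has moves =b=> q7, =c=> q9
  q5 = 0\{b} | b.0 | (b.0 + (0 + 0)) | b.(0\{a} | a.0) has moves =b=> q10, =b=> q8, =b=> q9
  q6 = c.(0\{b} | b.0 | (b.0 + (0 + 0))) | (0\{a} | a.0) has moves =a=> q11, =c=> q10
  q7 = 0\{b} | 0 | 0 | c.b.(0\{a} | a.0) has moves =c=> q12
  q8 = 0\{b} | 0 | (b.0 + (0 + 0)) | b.(0\{a} | a.0) has moves =b=> q12, =b=> q13
  q9 = 0\{b} | b.0 | 0 | b.(0\{a} | a.0) has moves =b=> q12, =b=> q14
  q10 = 0\{b} | b.0 | (b.0 + (0 + 0)) | (0\{a} | a.0) has moves =a=> q15, =b=> q13, =b=> q14
  q11 = c.(0\{b} | b.0 | (b.0 + (0 + 0))) | (0\{a} | 0) has moves =c=> q15
  q12 = 0\{b} | 0 | 0 | b.(0\{a} | a.0) has moves =b=> q16
  q13 = 0\{b} | 0 | (b.0 + (0 + 0)) | (0\{a} | a.0) has moves =a=> q17, =b=> q16
  q14 = 0\{b} | b.0 | 0 | (0\{a} | a.0) has moves =a=> q18, =b=> q16
  q15 = 0\{b} | b.0 | (b.0 + (0 + 0)) | (0\{a} | 0) has moves =b=> q17, =b=> q18
  q16 = 0\{b} | 0 | 0 | (0\{a} | a.0) has moves =a=> q19
  q17 = 0\{b} | 0 | (b.0 + (0 + 0)) | (0\{a} | 0) has moves =b=> q19
  q18 = 0\{b} | b.0 | 0 | (0\{a} | 0) has moves =b=> q19
  q19 = 0\{b} | 0 | 0 | (0\{a} | 0) has moves deadlocked
Executing ccc from P (initial set {p0}):
  [1] c ⇒ {p1, p2}
  [2] c ⇒ {p4, p5}
  [3] c ⇒ {p10}
  ✓ P
Executing ccc from Q (initial set {q0}):
  [1] c ⇒ {q1, q2}
  [2] c ⇒ {q5}
  [3] c ⇒ ∅ (Q stuck)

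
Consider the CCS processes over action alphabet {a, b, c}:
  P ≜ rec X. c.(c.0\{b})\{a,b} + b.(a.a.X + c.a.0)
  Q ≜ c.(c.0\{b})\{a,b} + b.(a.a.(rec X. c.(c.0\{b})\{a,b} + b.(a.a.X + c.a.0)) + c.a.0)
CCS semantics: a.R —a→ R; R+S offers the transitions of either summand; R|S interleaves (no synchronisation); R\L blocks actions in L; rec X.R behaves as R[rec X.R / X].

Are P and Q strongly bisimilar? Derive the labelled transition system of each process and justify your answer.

Reachable graph of P (7 states):
  p0 = rec X. c.(c.0\{b})\{a,b} + b.(a.a.X + c.a.0) ⊢ ··b··> p1, ··c··> p2
  p1 = a.a.(rec X. c.(c.0\{b})\{a,b} + b.(a.a.X + c.a.0)) + c.a.0 ⊢ ··a··> p3, ··c··> p4
  p2 = (c.0\{b})\{a,b} ⊢ ··c··> p5
  p3 = a.(rec X. c.(c.0\{b})\{a,b} + b.(a.a.X + c.a.0)) ⊢ ··a··> p0
  p4 = a.0 ⊢ ··a··> p6
  p5 = 0\{b}\{a,b} ⊢ stopped
  p6 = 0 ⊢ stopped
Reachable graph of Q (8 states):
  q0 = c.(c.0\{b})\{a,b} + b.(a.a.(rec X. c.(c.0\{b})\{a,b} + b.(a.a.X + c.a.0)) + c.a.0) ⊢ ··b··> q1, ··c··> q2
  q1 = a.a.(rec X. c.(c.0\{b})\{a,b} + b.(a.a.X + c.a.0)) + c.a.0 ⊢ ··a··> q3, ··c··> q4
  q2 = (c.0\{b})\{a,b} ⊢ ··c··> q5
  q3 = a.(rec X. c.(c.0\{b})\{a,b} + b.(a.a.X + c.a.0)) ⊢ ··a··> q6
  q4 = a.0 ⊢ ··a··> q7
  q5 = 0\{b}\{a,b} ⊢ stopped
  q6 = rec X. c.(c.0\{b})\{a,b} + b.(a.a.X + c.a.0) ⊢ ··b··> q1, ··c··> q2
  q7 = 0 ⊢ stopped
Bisimilarity quotient blocks:
  B0 = {p0, q0, q6}
  B1 = {p2, q2}
  B2 = {p5, p6, q5, q7}
  B3 = {p1, q1}
  B4 = {p3, q3}
  B5 = {p4, q4}
p0 ∈ B0, q0 ∈ B0 → same block

bisimilar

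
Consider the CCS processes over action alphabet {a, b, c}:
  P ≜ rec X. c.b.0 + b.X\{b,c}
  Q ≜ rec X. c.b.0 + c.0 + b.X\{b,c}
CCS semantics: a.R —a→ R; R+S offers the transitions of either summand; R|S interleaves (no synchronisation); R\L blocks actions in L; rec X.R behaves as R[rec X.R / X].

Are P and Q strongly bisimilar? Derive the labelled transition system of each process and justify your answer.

P's transition system — 4 states:
  s0 = rec X. c.b.0 + b.X\{b,c} :: =b=> s1, =c=> s2
  s1 = (rec X. c.b.0 + b.X\{b,c})\{b,c} :: ·
  s2 = b.0 :: =b=> s3
  s3 = 0 :: ·
Q's transition system — 4 states:
  t0 = rec X. c.b.0 + c.0 + b.X\{b,c} :: =b=> t1, =c=> t2, =c=> t3
  t1 = (rec X. c.b.0 + c.0 + b.X\{b,c})\{b,c} :: ·
  t2 = 0 :: ·
  t3 = b.0 :: =b=> t2
Bisimilarity quotient blocks:
  B0 = {s0}
  B1 = {s1, s3, t1, t2}
  B2 = {s2, t3}
  B3 = {t0}
s0 ∈ B0, t0 ∈ B3 → different blocks

NO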